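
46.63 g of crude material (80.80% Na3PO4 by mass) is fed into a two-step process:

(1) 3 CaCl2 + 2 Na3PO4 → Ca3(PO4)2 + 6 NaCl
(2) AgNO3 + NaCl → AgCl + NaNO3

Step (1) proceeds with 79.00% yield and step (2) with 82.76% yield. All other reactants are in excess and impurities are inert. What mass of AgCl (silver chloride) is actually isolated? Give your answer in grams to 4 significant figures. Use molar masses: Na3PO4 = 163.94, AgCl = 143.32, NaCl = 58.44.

64.61 g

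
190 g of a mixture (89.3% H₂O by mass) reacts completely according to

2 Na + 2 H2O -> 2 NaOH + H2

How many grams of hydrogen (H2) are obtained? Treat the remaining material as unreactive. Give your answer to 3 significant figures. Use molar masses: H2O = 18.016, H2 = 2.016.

Mass of pure H2O = 190 g × 0.893 = 169.7 g.
n(H2O) = 169.7 g / 18.016 g/mol = 9.418 mol.
From the equation the H2O:H2 mole ratio is 2:1, so n(H2) = 9.418 × 1/2 = 4.709 mol.
Mass of H2 = 4.709 mol × 2.016 g/mol = 9.493 g.

9.49 g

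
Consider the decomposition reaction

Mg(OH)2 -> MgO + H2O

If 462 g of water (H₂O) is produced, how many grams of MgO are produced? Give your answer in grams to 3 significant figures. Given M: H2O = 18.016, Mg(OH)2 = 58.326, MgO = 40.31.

n(H2O) = 462.0 g / 18.016 g/mol = 25.64 mol.
From the equation the H2O:MgO mole ratio is 1:1, so n(MgO) = 25.64 × 1/1 = 25.64 mol.
Mass of MgO = 25.64 mol × 40.31 g/mol = 1034 g.

1030 g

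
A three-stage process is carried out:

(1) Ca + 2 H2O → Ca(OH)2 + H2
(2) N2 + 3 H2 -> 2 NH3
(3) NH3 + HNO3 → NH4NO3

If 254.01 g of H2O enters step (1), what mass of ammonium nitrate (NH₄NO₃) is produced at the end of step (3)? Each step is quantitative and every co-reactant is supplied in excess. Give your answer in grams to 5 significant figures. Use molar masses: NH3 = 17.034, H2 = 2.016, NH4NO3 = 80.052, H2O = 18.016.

376.22 g

n(H2O) = 254.01 / 18.016 = 14.0991 mol.
Reaction (1): H2O→H2 ratio 2:1 ⇒ n(H2) = 7.04957 mol.
Reaction (2): H2→NH3 ratio 3:2 ⇒ n(NH3) = 4.69971 mol.
Reaction (3): NH3→NH4NO3 ratio 1:1 ⇒ n(NH4NO3) = 4.69971 mol.
Mass of NH4NO3 = 4.69971 × 80.052 = 376.221 g.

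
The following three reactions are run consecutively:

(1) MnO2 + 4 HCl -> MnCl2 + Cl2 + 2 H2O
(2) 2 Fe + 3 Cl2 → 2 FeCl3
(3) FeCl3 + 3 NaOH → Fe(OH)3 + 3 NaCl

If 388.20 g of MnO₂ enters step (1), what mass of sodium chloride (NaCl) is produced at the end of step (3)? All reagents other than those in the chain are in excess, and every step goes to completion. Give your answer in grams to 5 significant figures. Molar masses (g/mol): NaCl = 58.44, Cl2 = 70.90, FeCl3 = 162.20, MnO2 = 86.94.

521.89 g

n(MnO2) = 388.20 / 86.94 = 4.46515 mol.
Reaction (1): MnO2→Cl2 ratio 1:1 ⇒ n(Cl2) = 4.46515 mol.
Reaction (2): Cl2→FeCl3 ratio 3:2 ⇒ n(FeCl3) = 2.97677 mol.
Reaction (3): FeCl3→NaCl ratio 1:3 ⇒ n(NaCl) = 8.93030 mol.
Mass of NaCl = 8.93030 × 58.44 = 521.887 g.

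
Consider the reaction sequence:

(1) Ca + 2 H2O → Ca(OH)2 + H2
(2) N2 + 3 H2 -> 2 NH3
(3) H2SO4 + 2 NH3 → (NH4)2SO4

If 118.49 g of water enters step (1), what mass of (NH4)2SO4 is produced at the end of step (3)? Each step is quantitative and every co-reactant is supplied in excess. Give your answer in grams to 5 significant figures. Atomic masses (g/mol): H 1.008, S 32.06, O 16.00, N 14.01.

144.85 g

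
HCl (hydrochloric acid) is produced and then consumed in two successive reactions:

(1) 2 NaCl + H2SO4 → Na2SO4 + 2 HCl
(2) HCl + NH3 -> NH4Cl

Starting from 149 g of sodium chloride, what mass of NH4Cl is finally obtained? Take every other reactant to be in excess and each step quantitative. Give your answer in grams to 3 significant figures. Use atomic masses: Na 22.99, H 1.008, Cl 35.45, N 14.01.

M(NaCl) = 22.99 + 35.45 = 58.44 g/mol.
M(NH4Cl) = 14.01 + 4(1.008) + 35.45 = 53.492 g/mol.
n(NaCl) = 149.0 / 58.44 = 2.550 mol.
Step 1 gives a 2:2 ratio of NaCl to HCl, so n(HCl) = 2.550 mol.
In step 2 the HCl:NH4Cl ratio is 1:1, so n(NH4Cl) = 2.550 mol.
Mass of NH4Cl = 2.550 × 53.492 = 136.4 g.

136 g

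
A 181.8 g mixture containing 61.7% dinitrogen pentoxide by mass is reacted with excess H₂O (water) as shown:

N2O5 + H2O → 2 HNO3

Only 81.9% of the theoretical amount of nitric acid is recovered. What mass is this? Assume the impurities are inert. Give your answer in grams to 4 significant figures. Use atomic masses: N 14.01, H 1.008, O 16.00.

Pure N2O5 available = 181.8 g × 0.617 = 112.17 g.
M(N2O5) = 2(14.01) + 5(16.00) = 108.02 g/mol.
M(HNO3) = 1.008 + 14.01 + 3(16.00) = 63.018 g/mol.
n(N2O5) = 112.17 g / 108.02 g/mol = 1.0384 mol.
From the equation the N2O5:HNO3 mole ratio is 1:2, so n(HNO3) = 1.0384 × 2/1 = 2.0768 mol.
Mass of HNO3 = 2.0768 mol × 63.018 g/mol = 130.88 g.
Actual mass collected = 130.88 g × 0.819 = 107.19 g.

107.2 g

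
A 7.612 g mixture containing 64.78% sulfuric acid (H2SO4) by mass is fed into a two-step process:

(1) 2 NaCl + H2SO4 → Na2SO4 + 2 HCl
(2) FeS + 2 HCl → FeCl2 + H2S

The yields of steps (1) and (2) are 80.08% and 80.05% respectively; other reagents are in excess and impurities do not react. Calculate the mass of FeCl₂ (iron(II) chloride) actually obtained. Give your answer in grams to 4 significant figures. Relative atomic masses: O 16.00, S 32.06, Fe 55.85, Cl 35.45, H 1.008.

Pure H2SO4 = 7.612 × 0.6478 = 4.9311 g.
M(H2SO4) = 2(1.008) + 32.06 + 4(16.00) = 98.076 g/mol.
M(FeCl2) = 55.85 + 2(35.45) = 126.75 g/mol.
n(H2SO4) = 4.9311 / 98.076 = 0.050278 mol.
Step 1 (H2SO4:HCl = 1:2): theoretical n(HCl) = 0.10056 mol; at 80.08% yield, n(HCl) = 0.080525 mol.
Step 2 (HCl:FeCl2 = 2:1): theoretical n(FeCl2) = 0.040263 mol, so theoretical mass = 0.040263 × 126.75 = 5.1033 g.
At 80.05% yield, actual mass of FeCl2 = 5.1033 × 0.8005 = 4.0852 g.

4.085 g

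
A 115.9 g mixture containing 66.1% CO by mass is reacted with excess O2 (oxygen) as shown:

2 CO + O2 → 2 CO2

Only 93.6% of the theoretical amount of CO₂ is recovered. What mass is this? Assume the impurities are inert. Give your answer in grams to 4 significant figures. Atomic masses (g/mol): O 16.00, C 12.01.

Pure CO available = 115.9 g × 0.661 = 76.610 g.
M(CO) = 12.01 + 16.00 = 28.01 g/mol.
M(CO2) = 12.01 + 2(16.00) = 44.01 g/mol.
n(CO) = 76.610 g / 28.01 g/mol = 2.7351 mol.
From the equation the CO:CO2 mole ratio is 2:2, so n(CO2) = 2.7351 × 2/2 = 2.7351 mol.
Mass of CO2 = 2.7351 mol × 44.01 g/mol = 120.37 g.
Actual mass collected = 120.37 g × 0.936 = 112.67 g.

112.7 g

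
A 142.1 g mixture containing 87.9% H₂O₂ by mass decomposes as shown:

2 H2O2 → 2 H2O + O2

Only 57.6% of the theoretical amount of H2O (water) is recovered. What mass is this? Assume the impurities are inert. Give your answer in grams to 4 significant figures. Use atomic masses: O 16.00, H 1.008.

Pure H2O2 available = 142.1 g × 0.879 = 124.91 g.
M(H2O2) = 2(1.008) + 2(16.00) = 34.016 g/mol.
M(H2O) = 2(1.008) + 16.00 = 18.016 g/mol.
n(H2O2) = 124.91 g / 34.016 g/mol = 3.6720 mol.
From the equation the H2O2:H2O mole ratio is 2:2, so n(H2O) = 3.6720 × 2/2 = 3.6720 mol.
Mass of H2O = 3.6720 mol × 18.016 g/mol = 66.154 g.
Actual mass collected = 66.154 g × 0.576 = 38.105 g.

38.10 g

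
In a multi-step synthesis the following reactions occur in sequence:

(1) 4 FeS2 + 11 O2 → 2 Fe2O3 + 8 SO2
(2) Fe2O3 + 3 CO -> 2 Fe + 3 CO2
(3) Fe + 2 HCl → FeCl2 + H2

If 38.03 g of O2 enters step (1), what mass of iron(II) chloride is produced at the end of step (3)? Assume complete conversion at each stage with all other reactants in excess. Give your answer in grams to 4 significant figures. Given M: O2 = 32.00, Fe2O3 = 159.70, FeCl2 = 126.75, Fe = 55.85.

n(O2) = 38.03 / 32.00 = 1.1884 mol.
Reaction (1): O2→Fe2O3 ratio 11:2 ⇒ n(Fe2O3) = 0.21608 mol.
Reaction (2): Fe2O3→Fe ratio 1:2 ⇒ n(Fe) = 0.43216 mol.
Reaction (3): Fe→FeCl2 ratio 1:1 ⇒ n(FeCl2) = 0.43216 mol.
Mass of FeCl2 = 0.43216 × 126.75 = 54.776 g.

54.78 g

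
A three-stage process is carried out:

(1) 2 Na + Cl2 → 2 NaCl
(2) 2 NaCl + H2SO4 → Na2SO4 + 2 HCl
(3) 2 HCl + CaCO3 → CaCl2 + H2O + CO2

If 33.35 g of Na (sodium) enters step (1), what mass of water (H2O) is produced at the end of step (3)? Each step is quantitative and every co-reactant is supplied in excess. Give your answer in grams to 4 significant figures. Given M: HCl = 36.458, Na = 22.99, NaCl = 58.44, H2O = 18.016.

13.07 g

n(Na) = 33.35 / 22.99 = 1.4506 mol.
Reaction (1): Na→NaCl ratio 2:2 ⇒ n(NaCl) = 1.4506 mol.
Reaction (2): NaCl→HCl ratio 2:2 ⇒ n(HCl) = 1.4506 mol.
Reaction (3): HCl→H2O ratio 2:1 ⇒ n(H2O) = 0.72532 mol.
Mass of H2O = 0.72532 × 18.016 = 13.067 g.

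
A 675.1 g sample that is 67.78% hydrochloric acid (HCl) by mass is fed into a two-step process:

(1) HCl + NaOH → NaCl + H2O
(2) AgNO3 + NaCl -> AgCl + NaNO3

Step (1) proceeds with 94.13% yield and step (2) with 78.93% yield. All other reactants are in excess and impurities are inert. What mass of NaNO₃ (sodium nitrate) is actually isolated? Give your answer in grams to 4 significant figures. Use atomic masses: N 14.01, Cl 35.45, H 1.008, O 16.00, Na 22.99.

792.6 g

Pure HCl = 675.1 × 0.6778 = 457.58 g.
M(HCl) = 1.008 + 35.45 = 36.458 g/mol.
M(NaNO3) = 22.99 + 14.01 + 3(16.00) = 85.00 g/mol.
n(HCl) = 457.58 / 36.458 = 12.551 mol.
Step 1 (HCl:NaCl = 1:1): theoretical n(NaCl) = 12.551 mol; at 94.13% yield, n(NaCl) = 11.814 mol.
Step 2 (NaCl:NaNO3 = 1:1): theoretical n(NaNO3) = 11.814 mol, so theoretical mass = 11.814 × 85.00 = 1004.2 g.
At 78.93% yield, actual mass of NaNO3 = 1004.2 × 0.7893 = 792.62 g.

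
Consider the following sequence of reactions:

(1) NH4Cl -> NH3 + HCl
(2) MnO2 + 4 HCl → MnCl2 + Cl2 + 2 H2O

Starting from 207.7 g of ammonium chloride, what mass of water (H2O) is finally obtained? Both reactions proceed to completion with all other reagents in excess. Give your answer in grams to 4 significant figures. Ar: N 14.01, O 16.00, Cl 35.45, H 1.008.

M(NH4Cl) = 14.01 + 4(1.008) + 35.45 = 53.492 g/mol.
M(H2O) = 2(1.008) + 16.00 = 18.016 g/mol.
n(NH4Cl) = 207.70 / 53.492 = 3.8828 mol.
Step 1 gives a 1:1 ratio of NH4Cl to HCl, so n(HCl) = 3.8828 mol.
In step 2 the HCl:H2O ratio is 4:2, so n(H2O) = 1.9414 mol.
Mass of H2O = 1.9414 × 18.016 = 34.976 g.

34.98 g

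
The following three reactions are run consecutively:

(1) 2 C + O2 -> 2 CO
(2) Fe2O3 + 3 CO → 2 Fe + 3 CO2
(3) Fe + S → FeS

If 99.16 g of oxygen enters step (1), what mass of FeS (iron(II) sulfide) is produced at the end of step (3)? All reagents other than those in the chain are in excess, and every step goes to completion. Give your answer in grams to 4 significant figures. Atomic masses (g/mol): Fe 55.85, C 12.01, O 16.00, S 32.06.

363.2 g

M(O2) = 2(16.00) = 32.00 g/mol.
M(FeS) = 55.85 + 32.06 = 87.91 g/mol.
n(O2) = 99.16 / 32.00 = 3.0987 mol.
Reaction (1): O2→CO ratio 1:2 ⇒ n(CO) = 6.1975 mol.
Reaction (2): CO→Fe ratio 3:2 ⇒ n(Fe) = 4.1317 mol.
Reaction (3): Fe→FeS ratio 1:1 ⇒ n(FeS) = 4.1317 mol.
Mass of FeS = 4.1317 × 87.91 = 363.21 g.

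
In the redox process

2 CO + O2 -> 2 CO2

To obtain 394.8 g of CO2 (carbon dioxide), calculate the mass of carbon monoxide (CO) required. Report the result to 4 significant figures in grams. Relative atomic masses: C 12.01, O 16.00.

251.3 g

M(CO2) = 12.01 + 2(16.00) = 44.01 g/mol.
M(CO) = 12.01 + 16.00 = 28.01 g/mol.
n(CO2) = 394.80 g / 44.01 g/mol = 8.9707 mol.
From the equation the CO2:CO mole ratio is 2:2, so n(CO) = 8.9707 × 2/2 = 8.9707 mol.
Mass of CO = 8.9707 mol × 28.01 g/mol = 251.27 g.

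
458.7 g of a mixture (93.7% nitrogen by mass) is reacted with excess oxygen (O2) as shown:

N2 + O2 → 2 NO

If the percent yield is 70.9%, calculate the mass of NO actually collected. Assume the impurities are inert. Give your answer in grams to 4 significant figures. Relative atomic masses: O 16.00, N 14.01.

652.7 g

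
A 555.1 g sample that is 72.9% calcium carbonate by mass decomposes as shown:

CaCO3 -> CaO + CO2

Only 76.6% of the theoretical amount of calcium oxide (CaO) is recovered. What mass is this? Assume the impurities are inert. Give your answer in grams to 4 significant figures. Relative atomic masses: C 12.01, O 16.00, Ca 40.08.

Pure CaCO3 available = 555.1 g × 0.729 = 404.67 g.
M(CaCO3) = 40.08 + 12.01 + 3(16.00) = 100.09 g/mol.
M(CaO) = 40.08 + 16.00 = 56.08 g/mol.
n(CaCO3) = 404.67 g / 100.09 g/mol = 4.0430 mol.
From the equation the CaCO3:CaO mole ratio is 1:1, so n(CaO) = 4.0430 × 1/1 = 4.0430 mol.
Mass of CaO = 4.0430 mol × 56.08 g/mol = 226.73 g.
Actual mass collected = 226.73 g × 0.766 = 173.68 g.

173.7 g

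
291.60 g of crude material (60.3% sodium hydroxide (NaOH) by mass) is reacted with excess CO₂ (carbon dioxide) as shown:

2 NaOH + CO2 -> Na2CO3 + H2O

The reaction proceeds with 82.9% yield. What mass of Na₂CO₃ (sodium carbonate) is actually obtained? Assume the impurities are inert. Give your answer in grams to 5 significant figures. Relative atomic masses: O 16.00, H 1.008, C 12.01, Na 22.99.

Pure NaOH available = 291.60 g × 0.603 = 175.835 g.
M(NaOH) = 22.99 + 16.00 + 1.008 = 39.998 g/mol.
M(Na2CO3) = 2(22.99) + 12.01 + 3(16.00) = 105.99 g/mol.
n(NaOH) = 175.835 g / 39.998 g/mol = 4.39609 mol.
From the equation the NaOH:Na2CO3 mole ratio is 2:1, so n(Na2CO3) = 4.39609 × 1/2 = 2.19804 mol.
Mass of Na2CO3 = 2.19804 mol × 105.99 g/mol = 232.971 g.
Actual mass collected = 232.971 g × 0.829 = 193.133 g.

193.13 g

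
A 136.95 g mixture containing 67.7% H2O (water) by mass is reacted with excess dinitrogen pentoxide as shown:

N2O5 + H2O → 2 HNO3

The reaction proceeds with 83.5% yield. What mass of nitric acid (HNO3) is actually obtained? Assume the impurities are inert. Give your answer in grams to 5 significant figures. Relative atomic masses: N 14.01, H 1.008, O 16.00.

541.59 g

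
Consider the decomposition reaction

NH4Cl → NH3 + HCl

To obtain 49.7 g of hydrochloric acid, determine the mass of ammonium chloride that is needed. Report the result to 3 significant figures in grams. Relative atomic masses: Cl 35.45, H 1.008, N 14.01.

72.9 g

M(HCl) = 1.008 + 35.45 = 36.458 g/mol.
M(NH4Cl) = 14.01 + 4(1.008) + 35.45 = 53.492 g/mol.
n(HCl) = 49.70 g / 36.458 g/mol = 1.363 mol.
From the equation the HCl:NH4Cl mole ratio is 1:1, so n(NH4Cl) = 1.363 × 1/1 = 1.363 mol.
Mass of NH4Cl = 1.363 mol × 53.492 g/mol = 72.92 g.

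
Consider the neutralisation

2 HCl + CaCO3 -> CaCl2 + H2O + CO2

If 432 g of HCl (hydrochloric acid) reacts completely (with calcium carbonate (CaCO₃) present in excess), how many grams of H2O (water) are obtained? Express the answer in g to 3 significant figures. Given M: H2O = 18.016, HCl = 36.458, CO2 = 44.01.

107 g

n(HCl) = 432.0 g / 36.458 g/mol = 11.85 mol.
From the equation the HCl:H2O mole ratio is 2:1, so n(H2O) = 11.85 × 1/2 = 5.925 mol.
Mass of H2O = 5.925 mol × 18.016 g/mol = 106.7 g.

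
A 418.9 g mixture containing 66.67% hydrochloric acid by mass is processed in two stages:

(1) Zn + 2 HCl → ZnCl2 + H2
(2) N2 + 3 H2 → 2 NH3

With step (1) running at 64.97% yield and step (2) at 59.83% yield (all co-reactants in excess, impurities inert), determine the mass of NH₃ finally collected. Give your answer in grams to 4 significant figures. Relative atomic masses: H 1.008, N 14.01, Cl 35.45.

Pure HCl = 418.9 × 0.6667 = 279.28 g.
M(HCl) = 1.008 + 35.45 = 36.458 g/mol.
M(NH3) = 14.01 + 3(1.008) = 17.034 g/mol.
n(HCl) = 279.28 / 36.458 = 7.6603 mol.
Step 1 (HCl:H2 = 2:1): theoretical n(H2) = 3.8302 mol; at 64.97% yield, n(H2) = 2.4885 mol.
Step 2 (H2:NH3 = 3:2): theoretical n(NH3) = 1.6590 mol, so theoretical mass = 1.6590 × 17.034 = 28.259 g.
At 59.83% yield, actual mass of NH3 = 28.259 × 0.5983 = 16.907 g.

16.91 g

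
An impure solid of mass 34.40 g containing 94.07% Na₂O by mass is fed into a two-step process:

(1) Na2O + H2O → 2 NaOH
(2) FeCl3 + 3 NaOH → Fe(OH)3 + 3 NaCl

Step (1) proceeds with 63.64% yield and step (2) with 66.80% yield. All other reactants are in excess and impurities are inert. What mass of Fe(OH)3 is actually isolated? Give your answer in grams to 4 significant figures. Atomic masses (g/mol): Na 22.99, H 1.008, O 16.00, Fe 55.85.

15.81 g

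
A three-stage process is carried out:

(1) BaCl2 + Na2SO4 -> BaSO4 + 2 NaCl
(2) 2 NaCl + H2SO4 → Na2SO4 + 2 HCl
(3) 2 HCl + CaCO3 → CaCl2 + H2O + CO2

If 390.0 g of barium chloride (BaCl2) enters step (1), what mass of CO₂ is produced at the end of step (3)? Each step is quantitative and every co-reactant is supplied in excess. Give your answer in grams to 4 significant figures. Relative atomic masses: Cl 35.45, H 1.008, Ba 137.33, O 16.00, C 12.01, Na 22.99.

M(BaCl2) = 137.33 + 2(35.45) = 208.23 g/mol.
M(CO2) = 12.01 + 2(16.00) = 44.01 g/mol.
n(BaCl2) = 390.0 / 208.23 = 1.8729 mol.
Reaction (1): BaCl2→NaCl ratio 1:2 ⇒ n(NaCl) = 3.7459 mol.
Reaction (2): NaCl→HCl ratio 2:2 ⇒ n(HCl) = 3.7459 mol.
Reaction (3): HCl→CO2 ratio 2:1 ⇒ n(CO2) = 1.8729 mol.
Mass of CO2 = 1.8729 × 44.01 = 82.428 g.

82.43 g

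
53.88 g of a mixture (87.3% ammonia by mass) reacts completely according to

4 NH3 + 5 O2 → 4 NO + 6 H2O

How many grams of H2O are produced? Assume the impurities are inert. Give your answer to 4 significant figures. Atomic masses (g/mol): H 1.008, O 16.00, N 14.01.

74.62 g

Mass of pure NH3 = 53.88 g × 0.873 = 47.037 g.
M(NH3) = 14.01 + 3(1.008) = 17.034 g/mol.
M(H2O) = 2(1.008) + 16.00 = 18.016 g/mol.
n(NH3) = 47.037 g / 17.034 g/mol = 2.7614 mol.
From the equation the NH3:H2O mole ratio is 4:6, so n(H2O) = 2.7614 × 6/4 = 4.1421 mol.
Mass of H2O = 4.1421 mol × 18.016 g/mol = 74.623 g.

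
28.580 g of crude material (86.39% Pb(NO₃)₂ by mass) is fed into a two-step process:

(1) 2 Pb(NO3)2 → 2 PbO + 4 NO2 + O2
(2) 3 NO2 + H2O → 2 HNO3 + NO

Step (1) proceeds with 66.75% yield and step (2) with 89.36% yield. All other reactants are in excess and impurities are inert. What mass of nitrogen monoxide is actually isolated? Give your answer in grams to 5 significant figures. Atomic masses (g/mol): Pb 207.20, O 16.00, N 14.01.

0.88957 g

Pure Pb(NO3)2 = 28.580 × 0.8639 = 24.6903 g.
M(Pb(NO3)2) = 207.20 + 2(14.01) + 6(16.00) = 331.22 g/mol.
M(NO) = 14.01 + 16.00 = 30.01 g/mol.
n(Pb(NO3)2) = 24.6903 / 331.22 = 0.0745434 mol.
Step 1 (Pb(NO3)2:NO2 = 2:4): theoretical n(NO2) = 0.149087 mol; at 66.75% yield, n(NO2) = 0.0995154 mol.
Step 2 (NO2:NO = 3:1): theoretical n(NO) = 0.0331718 mol, so theoretical mass = 0.0331718 × 30.01 = 0.995486 g.
At 89.36% yield, actual mass of NO = 0.995486 × 0.8936 = 0.889566 g.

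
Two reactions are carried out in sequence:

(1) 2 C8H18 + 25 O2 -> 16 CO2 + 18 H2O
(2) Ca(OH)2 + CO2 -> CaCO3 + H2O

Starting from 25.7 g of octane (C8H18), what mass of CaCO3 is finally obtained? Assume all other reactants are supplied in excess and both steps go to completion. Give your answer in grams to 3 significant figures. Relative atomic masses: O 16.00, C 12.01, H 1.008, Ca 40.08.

180 g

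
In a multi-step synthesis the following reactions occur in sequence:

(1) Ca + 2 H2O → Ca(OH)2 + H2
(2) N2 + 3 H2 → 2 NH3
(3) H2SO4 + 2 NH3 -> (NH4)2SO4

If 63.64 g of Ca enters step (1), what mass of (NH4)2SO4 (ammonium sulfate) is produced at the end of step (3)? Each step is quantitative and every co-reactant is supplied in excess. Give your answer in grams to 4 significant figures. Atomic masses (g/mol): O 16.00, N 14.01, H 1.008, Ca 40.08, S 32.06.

69.94 g

M(Ca) = 40.08 g/mol.
M((NH4)2SO4) = 2(14.01) + 8(1.008) + 32.06 + 4(16.00) = 132.144 g/mol.
n(Ca) = 63.64 / 40.08 = 1.5878 mol.
Reaction (1): Ca→H2 ratio 1:1 ⇒ n(H2) = 1.5878 mol.
Reaction (2): H2→NH3 ratio 3:2 ⇒ n(NH3) = 1.0585 mol.
Reaction (3): NH3→(NH4)2SO4 ratio 2:1 ⇒ n((NH4)2SO4) = 0.52927 mol.
Mass of (NH4)2SO4 = 0.52927 × 132.144 = 69.940 g.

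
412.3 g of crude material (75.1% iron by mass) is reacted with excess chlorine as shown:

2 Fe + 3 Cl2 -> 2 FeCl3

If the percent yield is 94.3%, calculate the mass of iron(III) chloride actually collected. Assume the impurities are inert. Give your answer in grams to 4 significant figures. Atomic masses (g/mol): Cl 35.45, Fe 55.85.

Pure Fe available = 412.3 g × 0.751 = 309.64 g.
M(Fe) = 55.85 g/mol.
M(FeCl3) = 55.85 + 3(35.45) = 162.20 g/mol.
n(Fe) = 309.64 g / 55.85 g/mol = 5.5441 mol.
From the equation the Fe:FeCl3 mole ratio is 2:2, so n(FeCl3) = 5.5441 × 2/2 = 5.5441 mol.
Mass of FeCl3 = 5.5441 mol × 162.20 g/mol = 899.25 g.
Actual mass collected = 899.25 g × 0.943 = 847.99 g.

848.0 g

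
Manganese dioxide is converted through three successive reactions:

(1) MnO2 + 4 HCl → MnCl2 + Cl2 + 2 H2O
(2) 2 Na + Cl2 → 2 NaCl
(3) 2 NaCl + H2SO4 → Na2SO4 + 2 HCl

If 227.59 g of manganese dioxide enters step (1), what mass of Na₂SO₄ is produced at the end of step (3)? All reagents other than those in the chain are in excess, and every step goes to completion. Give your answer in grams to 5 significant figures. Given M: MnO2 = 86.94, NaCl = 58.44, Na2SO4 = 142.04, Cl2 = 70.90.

n(MnO2) = 227.59 / 86.94 = 2.61778 mol.
Reaction (1): MnO2→Cl2 ratio 1:1 ⇒ n(Cl2) = 2.61778 mol.
Reaction (2): Cl2→NaCl ratio 1:2 ⇒ n(NaCl) = 5.23556 mol.
Reaction (3): NaCl→Na2SO4 ratio 2:1 ⇒ n(Na2SO4) = 2.61778 mol.
Mass of Na2SO4 = 2.61778 × 142.04 = 371.830 g.

371.83 g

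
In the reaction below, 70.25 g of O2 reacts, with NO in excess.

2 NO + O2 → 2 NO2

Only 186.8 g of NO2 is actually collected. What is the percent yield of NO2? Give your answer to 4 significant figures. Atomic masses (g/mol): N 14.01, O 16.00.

92.47 %

M(O2) = 2(16.00) = 32.00 g/mol.
M(NO2) = 14.01 + 2(16.00) = 46.01 g/mol.
n(O2) = 70.250 g / 32.00 g/mol = 2.1953 mol.
From the equation the O2:NO2 mole ratio is 1:2, so n(NO2) = 2.1953 × 2/1 = 4.3906 mol.
Mass of NO2 = 4.3906 mol × 46.01 g/mol = 202.01 g.
This is the theoretical yield. Percent yield = 186.8 g / 202.01 g × 100% = 92.469%.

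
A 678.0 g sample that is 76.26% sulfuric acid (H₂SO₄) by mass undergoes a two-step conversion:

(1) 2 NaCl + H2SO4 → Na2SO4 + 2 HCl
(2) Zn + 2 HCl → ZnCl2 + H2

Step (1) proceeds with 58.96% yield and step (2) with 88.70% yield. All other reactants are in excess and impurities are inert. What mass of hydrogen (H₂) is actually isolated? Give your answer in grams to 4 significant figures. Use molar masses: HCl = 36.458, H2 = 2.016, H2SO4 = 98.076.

5.558 g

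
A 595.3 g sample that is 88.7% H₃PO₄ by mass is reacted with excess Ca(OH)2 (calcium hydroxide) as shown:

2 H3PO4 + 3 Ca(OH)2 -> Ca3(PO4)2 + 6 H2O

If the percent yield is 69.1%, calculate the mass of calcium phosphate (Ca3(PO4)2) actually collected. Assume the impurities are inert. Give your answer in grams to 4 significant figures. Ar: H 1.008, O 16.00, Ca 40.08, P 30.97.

577.5 g

Pure H3PO4 available = 595.3 g × 0.887 = 528.03 g.
M(H3PO4) = 3(1.008) + 30.97 + 4(16.00) = 97.994 g/mol.
M(Ca3(PO4)2) = 3(40.08) + 2(30.97) + 8(16.00) = 310.18 g/mol.
n(H3PO4) = 528.03 g / 97.994 g/mol = 5.3884 mol.
From the equation the H3PO4:Ca3(PO4)2 mole ratio is 2:1, so n(Ca3(PO4)2) = 5.3884 × 1/2 = 2.6942 mol.
Mass of Ca3(PO4)2 = 2.6942 mol × 310.18 g/mol = 835.69 g.
Actual mass collected = 835.69 g × 0.691 = 577.46 g.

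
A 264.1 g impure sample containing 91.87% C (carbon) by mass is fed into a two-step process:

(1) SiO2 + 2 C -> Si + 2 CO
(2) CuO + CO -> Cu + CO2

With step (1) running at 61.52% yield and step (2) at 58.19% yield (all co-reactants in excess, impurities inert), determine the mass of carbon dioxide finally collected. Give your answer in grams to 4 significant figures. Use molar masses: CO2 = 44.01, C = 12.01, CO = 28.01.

318.3 g

Pure C = 264.1 × 0.9187 = 242.63 g.
n(C) = 242.63 / 12.01 = 20.202 mol.
Step 1 (C:CO = 2:2): theoretical n(CO) = 20.202 mol; at 61.52% yield, n(CO) = 12.428 mol.
Step 2 (CO:CO2 = 1:1): theoretical n(CO2) = 12.428 mol, so theoretical mass = 12.428 × 44.01 = 546.97 g.
At 58.19% yield, actual mass of CO2 = 546.97 × 0.5819 = 318.28 g.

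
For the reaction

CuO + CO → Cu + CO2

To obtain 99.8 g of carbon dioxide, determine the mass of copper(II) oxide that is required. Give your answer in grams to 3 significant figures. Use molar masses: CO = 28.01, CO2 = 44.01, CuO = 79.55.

180 g

n(CO2) = 99.80 g / 44.01 g/mol = 2.268 mol.
From the equation the CO2:CuO mole ratio is 1:1, so n(CuO) = 2.268 × 1/1 = 2.268 mol.
Mass of CuO = 2.268 mol × 79.55 g/mol = 180.4 g.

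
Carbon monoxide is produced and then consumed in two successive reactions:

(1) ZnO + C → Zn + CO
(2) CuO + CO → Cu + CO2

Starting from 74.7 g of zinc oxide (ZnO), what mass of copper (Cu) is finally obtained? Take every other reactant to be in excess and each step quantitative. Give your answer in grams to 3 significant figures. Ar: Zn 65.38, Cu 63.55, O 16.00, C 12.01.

M(ZnO) = 65.38 + 16.00 = 81.38 g/mol.
M(Cu) = 63.55 g/mol.
n(ZnO) = 74.70 / 81.38 = 0.9179 mol.
Step 1 gives a 1:1 ratio of ZnO to CO, so n(CO) = 0.9179 mol.
In step 2 the CO:Cu ratio is 1:1, so n(Cu) = 0.9179 mol.
Mass of Cu = 0.9179 × 63.55 = 58.33 g.

58.3 g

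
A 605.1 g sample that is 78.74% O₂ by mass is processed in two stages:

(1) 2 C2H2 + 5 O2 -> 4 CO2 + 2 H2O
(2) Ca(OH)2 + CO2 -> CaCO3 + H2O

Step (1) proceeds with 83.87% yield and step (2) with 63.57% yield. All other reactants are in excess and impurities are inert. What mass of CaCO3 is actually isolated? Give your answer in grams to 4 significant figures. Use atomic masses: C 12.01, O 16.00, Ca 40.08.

Pure O2 = 605.1 × 0.7874 = 476.46 g.
M(O2) = 2(16.00) = 32.00 g/mol.
M(CaCO3) = 40.08 + 12.01 + 3(16.00) = 100.09 g/mol.
n(O2) = 476.46 / 32.00 = 14.889 mol.
Step 1 (O2:CO2 = 5:4): theoretical n(CO2) = 11.911 mol; at 83.87% yield, n(CO2) = 9.9901 mol.
Step 2 (CO2:CaCO3 = 1:1): theoretical n(CaCO3) = 9.9901 mol, so theoretical mass = 9.9901 × 100.09 = 999.91 g.
At 63.57% yield, actual mass of CaCO3 = 999.91 × 0.6357 = 635.64 g.

635.6 g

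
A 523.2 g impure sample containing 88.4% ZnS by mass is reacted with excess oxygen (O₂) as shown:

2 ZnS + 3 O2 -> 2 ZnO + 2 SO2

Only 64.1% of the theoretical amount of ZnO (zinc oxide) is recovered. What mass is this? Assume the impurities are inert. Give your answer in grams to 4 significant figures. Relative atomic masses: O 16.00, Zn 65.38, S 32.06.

Pure ZnS available = 523.2 g × 0.884 = 462.51 g.
M(ZnS) = 65.38 + 32.06 = 97.44 g/mol.
M(ZnO) = 65.38 + 16.00 = 81.38 g/mol.
n(ZnS) = 462.51 g / 97.44 g/mol = 4.7466 mol.
From the equation the ZnS:ZnO mole ratio is 2:2, so n(ZnO) = 4.7466 × 2/2 = 4.7466 mol.
Mass of ZnO = 4.7466 mol × 81.38 g/mol = 386.28 g.
Actual mass collected = 386.28 g × 0.641 = 247.60 g.

247.6 g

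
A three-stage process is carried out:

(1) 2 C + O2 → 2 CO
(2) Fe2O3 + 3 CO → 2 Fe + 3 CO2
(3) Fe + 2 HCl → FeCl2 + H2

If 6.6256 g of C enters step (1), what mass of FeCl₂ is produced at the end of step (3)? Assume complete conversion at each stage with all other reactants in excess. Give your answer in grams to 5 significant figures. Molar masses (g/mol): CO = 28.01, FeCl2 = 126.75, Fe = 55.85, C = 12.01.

n(C) = 6.6256 / 12.01 = 0.551674 mol.
Reaction (1): C→CO ratio 2:2 ⇒ n(CO) = 0.551674 mol.
Reaction (2): CO→Fe ratio 3:2 ⇒ n(Fe) = 0.367782 mol.
Reaction (3): Fe→FeCl2 ratio 1:1 ⇒ n(FeCl2) = 0.367782 mol.
Mass of FeCl2 = 0.367782 × 126.75 = 46.6164 g.

46.616 g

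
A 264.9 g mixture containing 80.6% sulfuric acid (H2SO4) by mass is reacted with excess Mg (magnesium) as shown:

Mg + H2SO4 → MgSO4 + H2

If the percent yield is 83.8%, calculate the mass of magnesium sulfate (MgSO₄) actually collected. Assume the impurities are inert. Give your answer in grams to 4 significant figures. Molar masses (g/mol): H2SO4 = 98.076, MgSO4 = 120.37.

219.6 g

Pure H2SO4 available = 264.9 g × 0.806 = 213.51 g.
n(H2SO4) = 213.51 g / 98.076 g/mol = 2.1770 mol.
From the equation the H2SO4:MgSO4 mole ratio is 1:1, so n(MgSO4) = 2.1770 × 1/1 = 2.1770 mol.
Mass of MgSO4 = 2.1770 mol × 120.37 g/mol = 262.04 g.
Actual mass collected = 262.04 g × 0.838 = 219.59 g.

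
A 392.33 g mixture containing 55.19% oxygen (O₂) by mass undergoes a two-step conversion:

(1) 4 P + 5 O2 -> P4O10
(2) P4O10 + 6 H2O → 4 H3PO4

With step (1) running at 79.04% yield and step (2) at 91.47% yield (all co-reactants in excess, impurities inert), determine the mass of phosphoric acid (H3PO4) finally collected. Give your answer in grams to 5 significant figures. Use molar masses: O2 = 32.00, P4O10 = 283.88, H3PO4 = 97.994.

383.51 g

Pure O2 = 392.33 × 0.5519 = 216.527 g.
n(O2) = 216.527 / 32.00 = 6.76647 mol.
Step 1 (O2:P4O10 = 5:1): theoretical n(P4O10) = 1.35329 mol; at 79.04% yield, n(P4O10) = 1.06964 mol.
Step 2 (P4O10:H3PO4 = 1:4): theoretical n(H3PO4) = 4.27857 mol, so theoretical mass = 4.27857 × 97.994 = 419.274 g.
At 91.47% yield, actual mass of H3PO4 = 419.274 × 0.9147 = 383.510 g.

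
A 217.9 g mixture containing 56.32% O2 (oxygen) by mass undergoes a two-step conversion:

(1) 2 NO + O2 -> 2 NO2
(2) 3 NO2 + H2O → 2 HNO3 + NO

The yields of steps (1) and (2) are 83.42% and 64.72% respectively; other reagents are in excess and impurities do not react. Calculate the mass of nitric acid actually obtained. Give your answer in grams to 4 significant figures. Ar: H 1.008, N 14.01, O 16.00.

174.0 g

Pure O2 = 217.9 × 0.5632 = 122.72 g.
M(O2) = 2(16.00) = 32.00 g/mol.
M(HNO3) = 1.008 + 14.01 + 3(16.00) = 63.018 g/mol.
n(O2) = 122.72 / 32.00 = 3.8350 mol.
Step 1 (O2:NO2 = 1:2): theoretical n(NO2) = 7.6701 mol; at 83.42% yield, n(NO2) = 6.3984 mol.
Step 2 (NO2:HNO3 = 3:2): theoretical n(HNO3) = 4.2656 mol, so theoretical mass = 4.2656 × 63.018 = 268.81 g.
At 64.72% yield, actual mass of HNO3 = 268.81 × 0.6472 = 173.97 g.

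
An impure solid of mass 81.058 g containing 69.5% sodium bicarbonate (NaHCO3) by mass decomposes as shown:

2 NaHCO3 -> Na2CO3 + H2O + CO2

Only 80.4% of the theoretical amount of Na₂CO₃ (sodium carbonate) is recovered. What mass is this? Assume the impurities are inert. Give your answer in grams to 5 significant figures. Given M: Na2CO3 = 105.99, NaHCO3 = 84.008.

28.573 g

Pure NaHCO3 available = 81.058 g × 0.695 = 56.3353 g.
n(NaHCO3) = 56.3353 g / 84.008 g/mol = 0.670595 mol.
From the equation the NaHCO3:Na2CO3 mole ratio is 2:1, so n(Na2CO3) = 0.670595 × 1/2 = 0.335297 mol.
Mass of Na2CO3 = 0.335297 mol × 105.99 g/mol = 35.5382 g.
Actual mass collected = 35.5382 g × 0.804 = 28.5727 g.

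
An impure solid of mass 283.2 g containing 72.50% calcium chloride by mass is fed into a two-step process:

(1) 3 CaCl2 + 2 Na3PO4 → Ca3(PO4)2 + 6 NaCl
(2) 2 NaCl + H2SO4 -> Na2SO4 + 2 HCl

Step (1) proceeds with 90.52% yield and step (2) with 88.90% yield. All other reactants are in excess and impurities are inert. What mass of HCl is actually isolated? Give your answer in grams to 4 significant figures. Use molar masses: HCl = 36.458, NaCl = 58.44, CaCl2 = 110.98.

108.6 g

Pure CaCl2 = 283.2 × 0.7250 = 205.32 g.
n(CaCl2) = 205.32 / 110.98 = 1.8501 mol.
Step 1 (CaCl2:NaCl = 3:6): theoretical n(NaCl) = 3.7001 mol; at 90.52% yield, n(NaCl) = 3.3494 mol.
Step 2 (NaCl:HCl = 2:2): theoretical n(HCl) = 3.3494 mol, so theoretical mass = 3.3494 × 36.458 = 122.11 g.
At 88.90% yield, actual mass of HCl = 122.11 × 0.8890 = 108.56 g.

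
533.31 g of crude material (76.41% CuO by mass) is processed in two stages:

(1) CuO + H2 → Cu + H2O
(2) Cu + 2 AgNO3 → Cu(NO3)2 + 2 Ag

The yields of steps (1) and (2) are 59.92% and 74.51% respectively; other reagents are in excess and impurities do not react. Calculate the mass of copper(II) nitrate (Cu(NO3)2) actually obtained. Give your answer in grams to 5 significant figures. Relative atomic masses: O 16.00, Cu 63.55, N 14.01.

Pure CuO = 533.31 × 0.7641 = 407.502 g.
M(CuO) = 63.55 + 16.00 = 79.55 g/mol.
M(Cu(NO3)2) = 63.55 + 2(14.01) + 6(16.00) = 187.57 g/mol.
n(CuO) = 407.502 / 79.55 = 5.12259 mol.
Step 1 (CuO:Cu = 1:1): theoretical n(Cu) = 5.12259 mol; at 59.92% yield, n(Cu) = 3.06946 mol.
Step 2 (Cu:Cu(NO3)2 = 1:1): theoretical n(Cu(NO3)2) = 3.06946 mol, so theoretical mass = 3.06946 × 187.57 = 575.738 g.
At 74.51% yield, actual mass of Cu(NO3)2 = 575.738 × 0.7451 = 428.982 g.

428.98 g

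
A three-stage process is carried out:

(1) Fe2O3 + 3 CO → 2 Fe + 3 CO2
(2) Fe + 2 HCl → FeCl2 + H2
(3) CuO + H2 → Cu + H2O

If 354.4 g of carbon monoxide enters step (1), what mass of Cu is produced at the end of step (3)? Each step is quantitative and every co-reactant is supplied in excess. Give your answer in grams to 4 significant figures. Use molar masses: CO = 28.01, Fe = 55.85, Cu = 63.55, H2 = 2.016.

536.0 g

n(CO) = 354.4 / 28.01 = 12.653 mol.
Reaction (1): CO→Fe ratio 3:2 ⇒ n(Fe) = 8.4351 mol.
Reaction (2): Fe→H2 ratio 1:1 ⇒ n(H2) = 8.4351 mol.
Reaction (3): H2→Cu ratio 1:1 ⇒ n(Cu) = 8.4351 mol.
Mass of Cu = 8.4351 × 63.55 = 536.05 g.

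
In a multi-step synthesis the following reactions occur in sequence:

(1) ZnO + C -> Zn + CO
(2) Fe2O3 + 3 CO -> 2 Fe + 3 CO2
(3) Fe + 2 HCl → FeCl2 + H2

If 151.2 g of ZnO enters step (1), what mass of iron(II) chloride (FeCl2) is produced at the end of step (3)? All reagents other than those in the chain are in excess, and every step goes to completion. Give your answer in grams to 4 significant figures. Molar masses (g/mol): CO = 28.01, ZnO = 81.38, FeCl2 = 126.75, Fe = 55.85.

157.0 g

n(ZnO) = 151.2 / 81.38 = 1.8580 mol.
Reaction (1): ZnO→CO ratio 1:1 ⇒ n(CO) = 1.8580 mol.
Reaction (2): CO→Fe ratio 3:2 ⇒ n(Fe) = 1.2386 mol.
Reaction (3): Fe→FeCl2 ratio 1:1 ⇒ n(FeCl2) = 1.2386 mol.
Mass of FeCl2 = 1.2386 × 126.75 = 157.00 g.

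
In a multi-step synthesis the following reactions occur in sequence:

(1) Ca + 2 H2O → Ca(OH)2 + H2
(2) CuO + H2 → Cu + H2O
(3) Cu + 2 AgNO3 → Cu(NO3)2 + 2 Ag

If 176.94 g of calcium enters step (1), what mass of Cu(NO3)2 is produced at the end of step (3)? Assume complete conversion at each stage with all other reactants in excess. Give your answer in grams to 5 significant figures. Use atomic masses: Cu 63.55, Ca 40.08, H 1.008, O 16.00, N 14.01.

828.06 g

M(Ca) = 40.08 g/mol.
M(Cu(NO3)2) = 63.55 + 2(14.01) + 6(16.00) = 187.57 g/mol.
n(Ca) = 176.94 / 40.08 = 4.41467 mol.
Reaction (1): Ca→H2 ratio 1:1 ⇒ n(H2) = 4.41467 mol.
Reaction (2): H2→Cu ratio 1:1 ⇒ n(Cu) = 4.41467 mol.
Reaction (3): Cu→Cu(NO3)2 ratio 1:1 ⇒ n(Cu(NO3)2) = 4.41467 mol.
Mass of Cu(NO3)2 = 4.41467 × 187.57 = 828.060 g.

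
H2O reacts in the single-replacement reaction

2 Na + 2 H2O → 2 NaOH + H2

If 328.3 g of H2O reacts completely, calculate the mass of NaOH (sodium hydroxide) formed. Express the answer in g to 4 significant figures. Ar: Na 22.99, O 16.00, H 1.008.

728.9 g

M(H2O) = 2(1.008) + 16.00 = 18.016 g/mol.
M(NaOH) = 22.99 + 16.00 + 1.008 = 39.998 g/mol.
n(H2O) = 328.30 g / 18.016 g/mol = 18.223 mol.
From the equation the H2O:NaOH mole ratio is 2:2, so n(NaOH) = 18.223 × 2/2 = 18.223 mol.
Mass of NaOH = 18.223 mol × 39.998 g/mol = 728.87 g.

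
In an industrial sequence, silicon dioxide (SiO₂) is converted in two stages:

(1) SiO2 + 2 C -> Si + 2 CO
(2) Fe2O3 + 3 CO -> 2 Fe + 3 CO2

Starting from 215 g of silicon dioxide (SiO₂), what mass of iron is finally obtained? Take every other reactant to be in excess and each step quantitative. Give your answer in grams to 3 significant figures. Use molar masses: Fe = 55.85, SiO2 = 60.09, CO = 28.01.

n(SiO2) = 215.0 / 60.09 = 3.578 mol.
Step 1 gives a 1:2 ratio of SiO2 to CO, so n(CO) = 7.156 mol.
In step 2 the CO:Fe ratio is 3:2, so n(Fe) = 4.771 mol.
Mass of Fe = 4.771 × 55.85 = 266.4 g.

266 g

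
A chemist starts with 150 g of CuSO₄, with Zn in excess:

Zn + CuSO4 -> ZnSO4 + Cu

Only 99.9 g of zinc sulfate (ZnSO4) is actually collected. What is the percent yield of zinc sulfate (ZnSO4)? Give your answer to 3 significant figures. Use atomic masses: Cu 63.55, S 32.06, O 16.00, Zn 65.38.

65.8 %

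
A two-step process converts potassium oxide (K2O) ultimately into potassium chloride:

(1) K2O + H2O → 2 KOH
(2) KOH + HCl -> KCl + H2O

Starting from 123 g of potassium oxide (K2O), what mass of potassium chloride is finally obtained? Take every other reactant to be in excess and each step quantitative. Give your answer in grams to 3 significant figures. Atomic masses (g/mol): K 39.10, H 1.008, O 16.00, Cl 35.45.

195 g

M(K2O) = 2(39.10) + 16.00 = 94.20 g/mol.
M(KCl) = 39.10 + 35.45 = 74.55 g/mol.
n(K2O) = 123.0 / 94.20 = 1.306 mol.
Step 1 gives a 1:2 ratio of K2O to KOH, so n(KOH) = 2.611 mol.
In step 2 the KOH:KCl ratio is 1:1, so n(KCl) = 2.611 mol.
Mass of KCl = 2.611 × 74.55 = 194.7 g.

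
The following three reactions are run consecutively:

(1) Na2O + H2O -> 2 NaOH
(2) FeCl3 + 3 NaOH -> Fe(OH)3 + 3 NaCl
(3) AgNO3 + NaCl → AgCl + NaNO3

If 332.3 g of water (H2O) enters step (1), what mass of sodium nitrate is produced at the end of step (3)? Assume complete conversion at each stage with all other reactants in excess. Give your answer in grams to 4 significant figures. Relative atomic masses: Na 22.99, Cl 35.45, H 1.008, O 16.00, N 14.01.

M(H2O) = 2(1.008) + 16.00 = 18.016 g/mol.
M(NaNO3) = 22.99 + 14.01 + 3(16.00) = 85.00 g/mol.
n(H2O) = 332.3 / 18.016 = 18.445 mol.
Reaction (1): H2O→NaOH ratio 1:2 ⇒ n(NaOH) = 36.889 mol.
Reaction (2): NaOH→NaCl ratio 3:3 ⇒ n(NaCl) = 36.889 mol.
Reaction (3): NaCl→NaNO3 ratio 1:1 ⇒ n(NaNO3) = 36.889 mol.
Mass of NaNO3 = 36.889 × 85.00 = 3135.6 g.

3136 g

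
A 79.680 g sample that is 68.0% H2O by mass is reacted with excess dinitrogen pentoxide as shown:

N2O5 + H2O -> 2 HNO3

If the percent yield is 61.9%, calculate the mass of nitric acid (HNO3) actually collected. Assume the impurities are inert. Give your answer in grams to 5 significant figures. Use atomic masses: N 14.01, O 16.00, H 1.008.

Pure H2O available = 79.680 g × 0.680 = 54.1824 g.
M(H2O) = 2(1.008) + 16.00 = 18.016 g/mol.
M(HNO3) = 1.008 + 14.01 + 3(16.00) = 63.018 g/mol.
n(H2O) = 54.1824 g / 18.016 g/mol = 3.00746 mol.
From the equation the H2O:HNO3 mole ratio is 1:2, so n(HNO3) = 3.00746 × 2/1 = 6.01492 mol.
Mass of HNO3 = 6.01492 mol × 63.018 g/mol = 379.048 g.
Actual mass collected = 379.048 g × 0.619 = 234.631 g.

234.63 g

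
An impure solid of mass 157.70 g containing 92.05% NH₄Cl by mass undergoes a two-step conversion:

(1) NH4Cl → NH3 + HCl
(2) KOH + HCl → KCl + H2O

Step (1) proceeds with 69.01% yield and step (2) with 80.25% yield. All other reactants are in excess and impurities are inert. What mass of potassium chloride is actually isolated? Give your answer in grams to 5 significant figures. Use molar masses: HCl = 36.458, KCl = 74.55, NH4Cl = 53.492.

112.04 g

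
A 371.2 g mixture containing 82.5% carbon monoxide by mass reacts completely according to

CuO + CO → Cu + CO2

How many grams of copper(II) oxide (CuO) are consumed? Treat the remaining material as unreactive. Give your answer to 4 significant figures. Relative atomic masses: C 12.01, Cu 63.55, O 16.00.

869.7 g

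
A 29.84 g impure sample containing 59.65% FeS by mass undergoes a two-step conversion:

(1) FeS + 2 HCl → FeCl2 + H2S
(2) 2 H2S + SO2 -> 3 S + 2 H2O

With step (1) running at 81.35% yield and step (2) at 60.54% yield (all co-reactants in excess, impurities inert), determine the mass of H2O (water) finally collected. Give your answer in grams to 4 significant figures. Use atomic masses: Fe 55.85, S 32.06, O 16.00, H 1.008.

Pure FeS = 29.84 × 0.5965 = 17.800 g.
M(FeS) = 55.85 + 32.06 = 87.91 g/mol.
M(H2O) = 2(1.008) + 16.00 = 18.016 g/mol.
n(FeS) = 17.800 / 87.91 = 0.20247 mol.
Step 1 (FeS:H2S = 1:1): theoretical n(H2S) = 0.20247 mol; at 81.35% yield, n(H2S) = 0.16471 mol.
Step 2 (H2S:H2O = 2:2): theoretical n(H2O) = 0.16471 mol, so theoretical mass = 0.16471 × 18.016 = 2.9675 g.
At 60.54% yield, actual mass of H2O = 2.9675 × 0.6054 = 1.7965 g.

1.797 g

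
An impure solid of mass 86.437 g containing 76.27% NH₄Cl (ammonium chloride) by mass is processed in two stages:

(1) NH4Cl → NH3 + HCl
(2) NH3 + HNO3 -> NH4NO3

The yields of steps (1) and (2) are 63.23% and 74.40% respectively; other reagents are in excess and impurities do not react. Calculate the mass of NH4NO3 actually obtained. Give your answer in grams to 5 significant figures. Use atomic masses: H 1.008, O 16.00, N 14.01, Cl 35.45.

46.412 g

Pure NH4Cl = 86.437 × 0.7627 = 65.9255 g.
M(NH4Cl) = 14.01 + 4(1.008) + 35.45 = 53.492 g/mol.
M(NH4NO3) = 2(14.01) + 4(1.008) + 3(16.00) = 80.052 g/mol.
n(NH4Cl) = 65.9255 / 53.492 = 1.23244 mol.
Step 1 (NH4Cl:NH3 = 1:1): theoretical n(NH3) = 1.23244 mol; at 63.23% yield, n(NH3) = 0.779270 mol.
Step 2 (NH3:NH4NO3 = 1:1): theoretical n(NH4NO3) = 0.779270 mol, so theoretical mass = 0.779270 × 80.052 = 62.3821 g.
At 74.40% yield, actual mass of NH4NO3 = 62.3821 × 0.7440 = 46.4123 g.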